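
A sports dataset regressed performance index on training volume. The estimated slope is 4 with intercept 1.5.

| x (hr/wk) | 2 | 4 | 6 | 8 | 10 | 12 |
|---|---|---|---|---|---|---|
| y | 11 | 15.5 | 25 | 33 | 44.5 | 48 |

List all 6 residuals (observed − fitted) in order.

x=2: ŷ = 1.5 + 4·2 = 9.5; r = 11 − 9.5 = 1.5
x=4: ŷ = 1.5 + 4·4 = 17.5; r = 15.5 − 17.5 = -2
x=6: ŷ = 1.5 + 4·6 = 25.5; r = 25 − 25.5 = -0.5
x=8: ŷ = 1.5 + 4·8 = 33.5; r = 33 − 33.5 = -0.5
x=10: ŷ = 1.5 + 4·10 = 41.5; r = 44.5 − 41.5 = 3
x=12: ŷ = 1.5 + 4·12 = 49.5; r = 48 − 49.5 = -1.5

1.5, -2, -0.5, -0.5, 3, -1.5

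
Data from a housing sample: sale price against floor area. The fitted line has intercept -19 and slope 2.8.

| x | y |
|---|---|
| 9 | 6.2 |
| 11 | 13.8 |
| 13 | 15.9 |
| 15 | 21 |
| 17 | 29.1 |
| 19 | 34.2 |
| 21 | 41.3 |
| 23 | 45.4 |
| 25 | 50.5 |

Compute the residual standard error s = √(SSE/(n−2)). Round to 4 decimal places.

s = 1.3628

x=9: ŷ = -19 + 2.8·9 = 6.2; r = 6.2 − 6.2 = 0
x=11: ŷ = -19 + 2.8·11 = 11.8; r = 13.8 − 11.8 = 2
x=13: ŷ = -19 + 2.8·13 = 17.4; r = 15.9 − 17.4 = -1.5
x=15: ŷ = -19 + 2.8·15 = 23; r = 21 − 23 = -2
x=17: ŷ = -19 + 2.8·17 = 28.6; r = 29.1 − 28.6 = 0.5
x=19: ŷ = -19 + 2.8·19 = 34.2; r = 34.2 − 34.2 = 0
x=21: ŷ = -19 + 2.8·21 = 39.8; r = 41.3 − 39.8 = 1.5
x=23: ŷ = -19 + 2.8·23 = 45.4; r = 45.4 − 45.4 = 0
x=25: ŷ = -19 + 2.8·25 = 51; r = 50.5 − 51 = -0.5
SSE = 0 + 4 + 2.25 + 4 + 0.25 + 0 + 2.25 + 0 + 0.25 = 13
s = √(13/7) = √1.85714 ≈ 1.3628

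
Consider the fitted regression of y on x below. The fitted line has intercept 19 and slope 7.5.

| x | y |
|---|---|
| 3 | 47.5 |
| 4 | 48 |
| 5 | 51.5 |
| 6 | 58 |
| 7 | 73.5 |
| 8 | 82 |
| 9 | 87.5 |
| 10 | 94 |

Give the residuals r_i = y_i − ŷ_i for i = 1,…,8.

6, -1, -5, -6, 2, 3, 1, 0

x=3: ŷ = 19 + 7.5·3 = 41.5; r = 47.5 − 41.5 = 6
x=4: ŷ = 19 + 7.5·4 = 49; r = 48 − 49 = -1
x=5: ŷ = 19 + 7.5·5 = 56.5; r = 51.5 − 56.5 = -5
x=6: ŷ = 19 + 7.5·6 = 64; r = 58 − 64 = -6
x=7: ŷ = 19 + 7.5·7 = 71.5; r = 73.5 − 71.5 = 2
x=8: ŷ = 19 + 7.5·8 = 79; r = 82 − 79 = 3
x=9: ŷ = 19 + 7.5·9 = 86.5; r = 87.5 − 86.5 = 1
x=10: ŷ = 19 + 7.5·10 = 94; r = 94 − 94 = 0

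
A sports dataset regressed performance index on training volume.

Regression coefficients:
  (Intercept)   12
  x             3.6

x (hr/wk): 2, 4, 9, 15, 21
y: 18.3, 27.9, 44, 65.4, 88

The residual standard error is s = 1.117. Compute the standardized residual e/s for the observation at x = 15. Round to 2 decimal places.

ŷ = 12 + 3.6·15 = 66
e = 65.4 − 66 = -0.6
e/s = -0.6 / 1.117 = -0.54

-0.54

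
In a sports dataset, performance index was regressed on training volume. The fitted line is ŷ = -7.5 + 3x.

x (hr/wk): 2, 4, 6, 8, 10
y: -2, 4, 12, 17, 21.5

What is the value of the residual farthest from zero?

e = 1.5

x=2: ŷ = -7.5 + 3·2 = -1.5; e = -2 − (-1.5) = -0.5
x=4: ŷ = -7.5 + 3·4 = 4.5; e = 4 − 4.5 = -0.5
x=6: ŷ = -7.5 + 3·6 = 10.5; e = 12 − 10.5 = 1.5
x=8: ŷ = -7.5 + 3·8 = 16.5; e = 17 − 16.5 = 0.5
x=10: ŷ = -7.5 + 3·10 = 22.5; e = 21.5 − 22.5 = -1
Largest |e| is 1.5 at x = 6, residual 1.5.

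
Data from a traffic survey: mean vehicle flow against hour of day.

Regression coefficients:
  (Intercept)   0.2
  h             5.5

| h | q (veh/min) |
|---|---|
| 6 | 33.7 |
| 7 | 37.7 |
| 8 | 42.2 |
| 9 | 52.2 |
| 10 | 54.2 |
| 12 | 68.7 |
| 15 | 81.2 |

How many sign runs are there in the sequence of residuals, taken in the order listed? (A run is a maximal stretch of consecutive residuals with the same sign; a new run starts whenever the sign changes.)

h=6: q̂ = 0.2 + 5.5·6 = 33.2; r = 33.7 − 33.2 = 0.5
h=7: q̂ = 0.2 + 5.5·7 = 38.7; r = 37.7 − 38.7 = -1
h=8: q̂ = 0.2 + 5.5·8 = 44.2; r = 42.2 − 44.2 = -2
h=9: q̂ = 0.2 + 5.5·9 = 49.7; r = 52.2 − 49.7 = 2.5
h=10: q̂ = 0.2 + 5.5·10 = 55.2; r = 54.2 − 55.2 = -1
h=12: q̂ = 0.2 + 5.5·12 = 66.2; r = 68.7 − 66.2 = 2.5
h=15: q̂ = 0.2 + 5.5·15 = 82.7; r = 81.2 − 82.7 = -1.5
Signs: + − − + − + −
Runs: +×1, −×2, +×1, −×1, +×1, −×1 → 6

6 runs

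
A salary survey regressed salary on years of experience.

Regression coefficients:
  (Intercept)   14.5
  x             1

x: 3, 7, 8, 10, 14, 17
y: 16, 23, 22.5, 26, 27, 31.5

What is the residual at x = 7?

ŷ = 14.5 + 7 = 21.5
r = 23 − 21.5 = 1.5

r = 1.5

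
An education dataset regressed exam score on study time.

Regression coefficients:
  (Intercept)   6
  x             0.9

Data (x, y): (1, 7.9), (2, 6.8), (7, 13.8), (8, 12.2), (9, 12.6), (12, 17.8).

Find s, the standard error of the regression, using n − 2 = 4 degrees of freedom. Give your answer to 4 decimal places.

s = 1.4577

x=1: ŷ = 6 + 0.9·1 = 6.9; e = 7.9 − 6.9 = 1
x=2: ŷ = 6 + 0.9·2 = 7.8; e = 6.8 − 7.8 = -1
x=7: ŷ = 6 + 0.9·7 = 12.3; e = 13.8 − 12.3 = 1.5
x=8: ŷ = 6 + 0.9·8 = 13.2; e = 12.2 − 13.2 = -1
x=9: ŷ = 6 + 0.9·9 = 14.1; e = 12.6 − 14.1 = -1.5
x=12: ŷ = 6 + 0.9·12 = 16.8; e = 17.8 − 16.8 = 1
SSE = 1 + 1 + 2.25 + 1 + 2.25 + 1 = 8.5
s = √(8.5/4) = √2.125 ≈ 1.4577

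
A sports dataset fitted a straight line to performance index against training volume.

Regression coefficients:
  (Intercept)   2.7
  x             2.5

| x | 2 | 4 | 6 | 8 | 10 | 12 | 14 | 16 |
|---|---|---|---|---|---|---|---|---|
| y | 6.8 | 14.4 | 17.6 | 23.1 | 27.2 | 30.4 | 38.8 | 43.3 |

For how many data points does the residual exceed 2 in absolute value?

1

x=2: ŷ = 2.7 + 2.5·2 = 7.7; r = 6.8 − 7.7 = -0.9
x=4: ŷ = 2.7 + 2.5·4 = 12.7; r = 14.4 − 12.7 = 1.7
x=6: ŷ = 2.7 + 2.5·6 = 17.7; r = 17.6 − 17.7 = -0.1
x=8: ŷ = 2.7 + 2.5·8 = 22.7; r = 23.1 − 22.7 = 0.4
x=10: ŷ = 2.7 + 2.5·10 = 27.7; r = 27.2 − 27.7 = -0.5
x=12: ŷ = 2.7 + 2.5·12 = 32.7; r = 30.4 − 32.7 = -2.3
x=14: ŷ = 2.7 + 2.5·14 = 37.7; r = 38.8 − 37.7 = 1.1
x=16: ŷ = 2.7 + 2.5·16 = 42.7; r = 43.3 − 42.7 = 0.6
|r| > 2: x=12 (|r|=2.3) → 1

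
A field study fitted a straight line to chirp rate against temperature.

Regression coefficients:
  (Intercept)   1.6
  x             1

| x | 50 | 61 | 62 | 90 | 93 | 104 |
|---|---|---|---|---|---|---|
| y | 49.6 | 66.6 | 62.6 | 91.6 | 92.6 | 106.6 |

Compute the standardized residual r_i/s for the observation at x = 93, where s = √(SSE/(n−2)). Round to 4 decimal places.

x=50: ŷ = 1.6 + 50 = 51.6; r = 49.6 − 51.6 = -2
x=61: ŷ = 1.6 + 61 = 62.6; r = 66.6 − 62.6 = 4
x=62: ŷ = 1.6 + 62 = 63.6; r = 62.6 − 63.6 = -1
x=90: ŷ = 1.6 + 90 = 91.6; r = 91.6 − 91.6 = 0
x=93: ŷ = 1.6 + 93 = 94.6; r = 92.6 − 94.6 = -2
x=104: ŷ = 1.6 + 104 = 105.6; r = 106.6 − 105.6 = 1
SSE = 4 + 16 + 1 + 0 + 4 + 1 = 26
s = √(26/4) = 2.54951
r/s = -2 / 2.54951 = -0.7845

-0.7845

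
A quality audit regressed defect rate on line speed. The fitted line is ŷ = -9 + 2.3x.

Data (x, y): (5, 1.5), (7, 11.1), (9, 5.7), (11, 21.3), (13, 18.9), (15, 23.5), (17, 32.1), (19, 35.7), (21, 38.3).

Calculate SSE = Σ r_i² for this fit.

SSE = 92

x=5: ŷ = -9 + 2.3·5 = 2.5; r = 1.5 − 2.5 = -1
x=7: ŷ = -9 + 2.3·7 = 7.1; r = 11.1 − 7.1 = 4
x=9: ŷ = -9 + 2.3·9 = 11.7; r = 5.7 − 11.7 = -6
x=11: ŷ = -9 + 2.3·11 = 16.3; r = 21.3 − 16.3 = 5
x=13: ŷ = -9 + 2.3·13 = 20.9; r = 18.9 − 20.9 = -2
x=15: ŷ = -9 + 2.3·15 = 25.5; r = 23.5 − 25.5 = -2
x=17: ŷ = -9 + 2.3·17 = 30.1; r = 32.1 − 30.1 = 2
x=19: ŷ = -9 + 2.3·19 = 34.7; r = 35.7 − 34.7 = 1
x=21: ŷ = -9 + 2.3·21 = 39.3; r = 38.3 − 39.3 = -1
SSE = 1 + 16 + 36 + 25 + 4 + 4 + 4 + 1 + 1 = 92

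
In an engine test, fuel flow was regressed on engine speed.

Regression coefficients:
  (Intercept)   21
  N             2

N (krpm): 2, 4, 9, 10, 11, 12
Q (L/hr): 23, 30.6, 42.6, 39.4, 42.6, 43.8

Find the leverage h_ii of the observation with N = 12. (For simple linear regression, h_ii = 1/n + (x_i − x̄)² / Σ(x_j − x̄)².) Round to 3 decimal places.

h = 0.362

N̄ = (2 + 4 + 9 + 10 + 11 + 12)/6 = 8
Σ(N − N̄)² = 36 + 16 + 1 + 4 + 9 + 16 = 82
h = 1/6 + (4)²/82 = 0.166667 + 0.195122 = 0.362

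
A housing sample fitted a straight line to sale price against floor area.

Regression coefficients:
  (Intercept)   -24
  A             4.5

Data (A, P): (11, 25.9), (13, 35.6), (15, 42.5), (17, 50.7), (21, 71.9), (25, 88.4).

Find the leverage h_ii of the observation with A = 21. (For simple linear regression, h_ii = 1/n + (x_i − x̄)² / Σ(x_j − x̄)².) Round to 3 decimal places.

Ā = (11 + 13 + 15 + 17 + 21 + 25)/6 = 17
Σ(A − Ā)² = 36 + 16 + 4 + 0 + 16 + 64 = 136
h = 1/6 + (4)²/136 = 0.166667 + 0.117647 = 0.284

h = 0.284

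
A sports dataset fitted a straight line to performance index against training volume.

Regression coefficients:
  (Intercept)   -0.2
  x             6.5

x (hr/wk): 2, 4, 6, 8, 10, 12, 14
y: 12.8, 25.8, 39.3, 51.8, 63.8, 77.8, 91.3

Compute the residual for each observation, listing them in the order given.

0, 0, 0.5, 0, -1, 0, 0.5

x=2: ŷ = -0.2 + 6.5·2 = 12.8; e = 12.8 − 12.8 = 0
x=4: ŷ = -0.2 + 6.5·4 = 25.8; e = 25.8 − 25.8 = 0
x=6: ŷ = -0.2 + 6.5·6 = 38.8; e = 39.3 − 38.8 = 0.5
x=8: ŷ = -0.2 + 6.5·8 = 51.8; e = 51.8 − 51.8 = 0
x=10: ŷ = -0.2 + 6.5·10 = 64.8; e = 63.8 − 64.8 = -1
x=12: ŷ = -0.2 + 6.5·12 = 77.8; e = 77.8 − 77.8 = 0
x=14: ŷ = -0.2 + 6.5·14 = 90.8; e = 91.3 − 90.8 = 0.5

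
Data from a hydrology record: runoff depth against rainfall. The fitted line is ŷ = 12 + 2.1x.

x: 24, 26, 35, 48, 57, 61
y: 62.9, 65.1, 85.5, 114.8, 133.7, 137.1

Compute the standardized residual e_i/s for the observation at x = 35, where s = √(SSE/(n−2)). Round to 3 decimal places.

x=24: ŷ = 12 + 2.1·24 = 62.4; e = 62.9 − 62.4 = 0.5
x=26: ŷ = 12 + 2.1·26 = 66.6; e = 65.1 − 66.6 = -1.5
x=35: ŷ = 12 + 2.1·35 = 85.5; e = 85.5 − 85.5 = 0
x=48: ŷ = 12 + 2.1·48 = 112.8; e = 114.8 − 112.8 = 2
x=57: ŷ = 12 + 2.1·57 = 131.7; e = 133.7 − 131.7 = 2
x=61: ŷ = 12 + 2.1·61 = 140.1; e = 137.1 − 140.1 = -3
SSE = 0.25 + 2.25 + 0 + 4 + 4 + 9 = 19.5
s = √(19.5/4) = 2.20794
e/s = 0 / 2.20794 = 0.000

0.000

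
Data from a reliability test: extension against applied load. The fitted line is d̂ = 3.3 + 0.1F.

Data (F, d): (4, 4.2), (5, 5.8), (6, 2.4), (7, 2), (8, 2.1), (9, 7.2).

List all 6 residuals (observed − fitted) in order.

0.5, 2, -1.5, -2, -2, 3

F=4: d̂ = 3.3 + 0.1·4 = 3.7; e = 4.2 − 3.7 = 0.5
F=5: d̂ = 3.3 + 0.1·5 = 3.8; e = 5.8 − 3.8 = 2
F=6: d̂ = 3.3 + 0.1·6 = 3.9; e = 2.4 − 3.9 = -1.5
F=7: d̂ = 3.3 + 0.1·7 = 4; e = 2 − 4 = -2
F=8: d̂ = 3.3 + 0.1·8 = 4.1; e = 2.1 − 4.1 = -2
F=9: d̂ = 3.3 + 0.1·9 = 4.2; e = 7.2 − 4.2 = 3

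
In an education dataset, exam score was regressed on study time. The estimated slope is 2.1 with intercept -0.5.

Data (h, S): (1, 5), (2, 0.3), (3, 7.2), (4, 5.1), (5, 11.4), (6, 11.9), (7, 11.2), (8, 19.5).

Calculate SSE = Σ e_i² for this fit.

SSE = 54.16

h=1: ŷ = -0.5 + 2.1·1 = 1.6; e = 5 − 1.6 = 3.4
h=2: ŷ = -0.5 + 2.1·2 = 3.7; e = 0.3 − 3.7 = -3.4
h=3: ŷ = -0.5 + 2.1·3 = 5.8; e = 7.2 − 5.8 = 1.4
h=4: ŷ = -0.5 + 2.1·4 = 7.9; e = 5.1 − 7.9 = -2.8
h=5: ŷ = -0.5 + 2.1·5 = 10; e = 11.4 − 10 = 1.4
h=6: ŷ = -0.5 + 2.1·6 = 12.1; e = 11.9 − 12.1 = -0.2
h=7: ŷ = -0.5 + 2.1·7 = 14.2; e = 11.2 − 14.2 = -3
h=8: ŷ = -0.5 + 2.1·8 = 16.3; e = 19.5 − 16.3 = 3.2
SSE = 11.56 + 11.56 + 1.96 + 7.84 + 1.96 + 0.04 + 9 + 10.24 = 54.16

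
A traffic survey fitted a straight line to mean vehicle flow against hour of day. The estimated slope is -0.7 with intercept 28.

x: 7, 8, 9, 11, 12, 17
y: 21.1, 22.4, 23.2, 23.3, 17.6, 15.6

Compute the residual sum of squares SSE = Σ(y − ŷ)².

SSE = 19.5

x=7: ŷ = 28 − 0.7·7 = 23.1; r = 21.1 − 23.1 = -2
x=8: ŷ = 28 − 0.7·8 = 22.4; r = 22.4 − 22.4 = 0
x=9: ŷ = 28 − 0.7·9 = 21.7; r = 23.2 − 21.7 = 1.5
x=11: ŷ = 28 − 0.7·11 = 20.3; r = 23.3 − 20.3 = 3
x=12: ŷ = 28 − 0.7·12 = 19.6; r = 17.6 − 19.6 = -2
x=17: ŷ = 28 − 0.7·17 = 16.1; r = 15.6 − 16.1 = -0.5
SSE = 4 + 0 + 2.25 + 9 + 4 + 0.25 = 19.5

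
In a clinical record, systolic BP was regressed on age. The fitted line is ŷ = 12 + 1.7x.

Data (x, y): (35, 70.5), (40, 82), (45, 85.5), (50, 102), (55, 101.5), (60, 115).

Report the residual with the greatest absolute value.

x=35: ŷ = 12 + 1.7·35 = 71.5; r = 70.5 − 71.5 = -1
x=40: ŷ = 12 + 1.7·40 = 80; r = 82 − 80 = 2
x=45: ŷ = 12 + 1.7·45 = 88.5; r = 85.5 − 88.5 = -3
x=50: ŷ = 12 + 1.7·50 = 97; r = 102 − 97 = 5
x=55: ŷ = 12 + 1.7·55 = 105.5; r = 101.5 − 105.5 = -4
x=60: ŷ = 12 + 1.7·60 = 114; r = 115 − 114 = 1
Largest |r| is 5 at x = 50, residual 5.

r = 5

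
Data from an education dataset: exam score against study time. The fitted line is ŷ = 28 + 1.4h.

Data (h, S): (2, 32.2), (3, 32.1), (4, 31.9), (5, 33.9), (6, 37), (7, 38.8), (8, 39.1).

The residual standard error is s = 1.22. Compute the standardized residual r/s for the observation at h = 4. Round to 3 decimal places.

ŷ = 28 + 1.4·4 = 33.6
r = 31.9 − 33.6 = -1.7
r/s = -1.7 / 1.22 = -1.393

-1.393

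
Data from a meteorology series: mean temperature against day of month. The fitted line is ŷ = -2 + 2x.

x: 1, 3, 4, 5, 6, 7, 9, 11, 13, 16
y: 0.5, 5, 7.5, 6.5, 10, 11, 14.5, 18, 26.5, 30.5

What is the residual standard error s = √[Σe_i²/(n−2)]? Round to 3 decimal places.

x=1: ŷ = -2 + 2·1 = 0; e = 0.5 − 0 = 0.5
x=3: ŷ = -2 + 2·3 = 4; e = 5 − 4 = 1
x=4: ŷ = -2 + 2·4 = 6; e = 7.5 − 6 = 1.5
x=5: ŷ = -2 + 2·5 = 8; e = 6.5 − 8 = -1.5
x=6: ŷ = -2 + 2·6 = 10; e = 10 − 10 = 0
x=7: ŷ = -2 + 2·7 = 12; e = 11 − 12 = -1
x=9: ŷ = -2 + 2·9 = 16; e = 14.5 − 16 = -1.5
x=11: ŷ = -2 + 2·11 = 20; e = 18 − 20 = -2
x=13: ŷ = -2 + 2·13 = 24; e = 26.5 − 24 = 2.5
x=16: ŷ = -2 + 2·16 = 30; e = 30.5 − 30 = 0.5
SSE = 0.25 + 1 + 2.25 + 2.25 + 0 + 1 + 2.25 + 4 + 6.25 + 0.25 = 19.5
s = √(19.5/8) = √2.4375 ≈ 1.561

s = 1.561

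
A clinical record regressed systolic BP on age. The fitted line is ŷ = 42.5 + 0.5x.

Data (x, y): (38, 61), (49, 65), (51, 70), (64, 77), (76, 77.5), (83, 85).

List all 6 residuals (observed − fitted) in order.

x=38: ŷ = 42.5 + 0.5·38 = 61.5; r = 61 − 61.5 = -0.5
x=49: ŷ = 42.5 + 0.5·49 = 67; r = 65 − 67 = -2
x=51: ŷ = 42.5 + 0.5·51 = 68; r = 70 − 68 = 2
x=64: ŷ = 42.5 + 0.5·64 = 74.5; r = 77 − 74.5 = 2.5
x=76: ŷ = 42.5 + 0.5·76 = 80.5; r = 77.5 − 80.5 = -3
x=83: ŷ = 42.5 + 0.5·83 = 84; r = 85 − 84 = 1

-0.5, -2, 2, 2.5, -3, 1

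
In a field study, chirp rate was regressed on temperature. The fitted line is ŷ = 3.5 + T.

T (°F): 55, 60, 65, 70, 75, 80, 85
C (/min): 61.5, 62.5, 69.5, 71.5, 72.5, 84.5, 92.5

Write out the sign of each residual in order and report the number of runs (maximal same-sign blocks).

5 runs

T=55: ŷ = 3.5 + 55 = 58.5; r = 61.5 − 58.5 = 3
T=60: ŷ = 3.5 + 60 = 63.5; r = 62.5 − 63.5 = -1
T=65: ŷ = 3.5 + 65 = 68.5; r = 69.5 − 68.5 = 1
T=70: ŷ = 3.5 + 70 = 73.5; r = 71.5 − 73.5 = -2
T=75: ŷ = 3.5 + 75 = 78.5; r = 72.5 − 78.5 = -6
T=80: ŷ = 3.5 + 80 = 83.5; r = 84.5 − 83.5 = 1
T=85: ŷ = 3.5 + 85 = 88.5; r = 92.5 − 88.5 = 4
Signs: + − + − − + +
Runs: +×1, −×1, +×1, −×2, +×2 → 5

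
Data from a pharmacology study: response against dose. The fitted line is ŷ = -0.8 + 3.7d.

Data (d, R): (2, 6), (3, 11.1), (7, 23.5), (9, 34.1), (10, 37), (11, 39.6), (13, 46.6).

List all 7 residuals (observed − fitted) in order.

d=2: ŷ = -0.8 + 3.7·2 = 6.6; e = 6 − 6.6 = -0.6
d=3: ŷ = -0.8 + 3.7·3 = 10.3; e = 11.1 − 10.3 = 0.8
d=7: ŷ = -0.8 + 3.7·7 = 25.1; e = 23.5 − 25.1 = -1.6
d=9: ŷ = -0.8 + 3.7·9 = 32.5; e = 34.1 − 32.5 = 1.6
d=10: ŷ = -0.8 + 3.7·10 = 36.2; e = 37 − 36.2 = 0.8
d=11: ŷ = -0.8 + 3.7·11 = 39.9; e = 39.6 − 39.9 = -0.3
d=13: ŷ = -0.8 + 3.7·13 = 47.3; e = 46.6 − 47.3 = -0.7

-0.6, 0.8, -1.6, 1.6, 0.8, -0.3, -0.7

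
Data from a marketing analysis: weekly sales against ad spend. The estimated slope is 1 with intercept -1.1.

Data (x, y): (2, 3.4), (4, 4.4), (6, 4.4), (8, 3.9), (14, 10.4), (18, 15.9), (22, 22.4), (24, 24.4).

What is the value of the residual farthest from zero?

r = -3

x=2: ŷ = -1.1 + 2 = 0.9; r = 3.4 − 0.9 = 2.5
x=4: ŷ = -1.1 + 4 = 2.9; r = 4.4 − 2.9 = 1.5
x=6: ŷ = -1.1 + 6 = 4.9; r = 4.4 − 4.9 = -0.5
x=8: ŷ = -1.1 + 8 = 6.9; r = 3.9 − 6.9 = -3
x=14: ŷ = -1.1 + 14 = 12.9; r = 10.4 − 12.9 = -2.5
x=18: ŷ = -1.1 + 18 = 16.9; r = 15.9 − 16.9 = -1
x=22: ŷ = -1.1 + 22 = 20.9; r = 22.4 − 20.9 = 1.5
x=24: ŷ = -1.1 + 24 = 22.9; r = 24.4 − 22.9 = 1.5
Largest |r| is 3 at x = 8, residual -3.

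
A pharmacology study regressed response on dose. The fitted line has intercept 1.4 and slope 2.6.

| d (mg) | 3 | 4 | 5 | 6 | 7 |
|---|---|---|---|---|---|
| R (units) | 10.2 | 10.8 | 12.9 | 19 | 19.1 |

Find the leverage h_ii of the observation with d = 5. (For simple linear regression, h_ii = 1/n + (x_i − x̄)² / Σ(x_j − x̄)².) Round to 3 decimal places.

h = 0.200

d̄ = (3 + 4 + 5 + 6 + 7)/5 = 5
Σ(d − d̄)² = 4 + 1 + 0 + 1 + 4 = 10
h = 1/5 + (0)²/10 = 0.2 + 0 = 0.200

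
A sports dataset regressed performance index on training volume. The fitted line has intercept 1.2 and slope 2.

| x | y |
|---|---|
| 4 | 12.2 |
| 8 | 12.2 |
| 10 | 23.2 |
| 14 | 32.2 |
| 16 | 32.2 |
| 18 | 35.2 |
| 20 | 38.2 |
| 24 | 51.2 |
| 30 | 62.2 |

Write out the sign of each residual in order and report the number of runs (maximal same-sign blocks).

5 runs

x=4: ŷ = 1.2 + 2·4 = 9.2; r = 12.2 − 9.2 = 3
x=8: ŷ = 1.2 + 2·8 = 17.2; r = 12.2 − 17.2 = -5
x=10: ŷ = 1.2 + 2·10 = 21.2; r = 23.2 − 21.2 = 2
x=14: ŷ = 1.2 + 2·14 = 29.2; r = 32.2 − 29.2 = 3
x=16: ŷ = 1.2 + 2·16 = 33.2; r = 32.2 − 33.2 = -1
x=18: ŷ = 1.2 + 2·18 = 37.2; r = 35.2 − 37.2 = -2
x=20: ŷ = 1.2 + 2·20 = 41.2; r = 38.2 − 41.2 = -3
x=24: ŷ = 1.2 + 2·24 = 49.2; r = 51.2 − 49.2 = 2
x=30: ŷ = 1.2 + 2·30 = 61.2; r = 62.2 − 61.2 = 1
Signs: + − + + − − − + +
Runs: +×1, −×1, +×2, −×3, +×2 → 5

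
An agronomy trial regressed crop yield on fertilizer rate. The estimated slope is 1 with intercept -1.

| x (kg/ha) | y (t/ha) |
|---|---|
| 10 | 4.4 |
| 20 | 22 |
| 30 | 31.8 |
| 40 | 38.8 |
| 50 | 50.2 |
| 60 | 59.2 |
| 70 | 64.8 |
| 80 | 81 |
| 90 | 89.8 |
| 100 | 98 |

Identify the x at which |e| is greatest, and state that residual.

x=10: ŷ = -1 + 10 = 9; e = 4.4 − 9 = -4.6
x=20: ŷ = -1 + 20 = 19; e = 22 − 19 = 3
x=30: ŷ = -1 + 30 = 29; e = 31.8 − 29 = 2.8
x=40: ŷ = -1 + 40 = 39; e = 38.8 − 39 = -0.2
x=50: ŷ = -1 + 50 = 49; e = 50.2 − 49 = 1.2
x=60: ŷ = -1 + 60 = 59; e = 59.2 − 59 = 0.2
x=70: ŷ = -1 + 70 = 69; e = 64.8 − 69 = -4.2
x=80: ŷ = -1 + 80 = 79; e = 81 − 79 = 2
x=90: ŷ = -1 + 90 = 89; e = 89.8 − 89 = 0.8
x=100: ŷ = -1 + 100 = 99; e = 98 − 99 = -1
Largest |e| is 4.6 at x = 10, residual -4.6.

x = 10, e = -4.6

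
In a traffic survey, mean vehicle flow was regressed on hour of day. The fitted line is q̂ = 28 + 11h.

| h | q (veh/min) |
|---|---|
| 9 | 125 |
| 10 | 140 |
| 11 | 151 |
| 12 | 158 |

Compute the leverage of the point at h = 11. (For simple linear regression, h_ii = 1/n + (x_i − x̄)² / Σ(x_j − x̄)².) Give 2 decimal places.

h = 0.30

h̄ = (9 + 10 + 11 + 12)/4 = 10.5
Σ(h − h̄)² = 2.25 + 0.25 + 0.25 + 2.25 = 5
h = 1/4 + (0.5)²/5 = 0.25 + 0.05 = 0.30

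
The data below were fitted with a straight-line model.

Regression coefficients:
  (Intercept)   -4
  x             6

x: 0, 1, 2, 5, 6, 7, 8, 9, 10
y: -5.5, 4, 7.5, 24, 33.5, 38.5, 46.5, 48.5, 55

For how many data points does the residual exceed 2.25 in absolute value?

x=0: ŷ = -4 + 6·0 = -4; e = -5.5 − (-4) = -1.5
x=1: ŷ = -4 + 6·1 = 2; e = 4 − 2 = 2
x=2: ŷ = -4 + 6·2 = 8; e = 7.5 − 8 = -0.5
x=5: ŷ = -4 + 6·5 = 26; e = 24 − 26 = -2
x=6: ŷ = -4 + 6·6 = 32; e = 33.5 − 32 = 1.5
x=7: ŷ = -4 + 6·7 = 38; e = 38.5 − 38 = 0.5
x=8: ŷ = -4 + 6·8 = 44; e = 46.5 − 44 = 2.5
x=9: ŷ = -4 + 6·9 = 50; e = 48.5 − 50 = -1.5
x=10: ŷ = -4 + 6·10 = 56; e = 55 − 56 = -1
|e| > 2.25: x=8 (|e|=2.5) → 1

1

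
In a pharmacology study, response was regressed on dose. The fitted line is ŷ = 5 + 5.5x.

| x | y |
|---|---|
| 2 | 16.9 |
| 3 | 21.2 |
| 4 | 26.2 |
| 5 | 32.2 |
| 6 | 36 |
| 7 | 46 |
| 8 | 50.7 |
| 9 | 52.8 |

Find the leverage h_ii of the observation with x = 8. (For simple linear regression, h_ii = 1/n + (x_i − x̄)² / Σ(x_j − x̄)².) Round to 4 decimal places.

x̄ = (2 + 3 + 4 + 5 + 6 + 7 + 8 + 9)/8 = 5.5
Σ(x − x̄)² = 12.25 + 6.25 + 2.25 + 0.25 + 0.25 + 2.25 + 6.25 + 12.25 = 42
h = 1/8 + (2.5)²/42 = 0.125 + 0.14881 = 0.2738

h = 0.2738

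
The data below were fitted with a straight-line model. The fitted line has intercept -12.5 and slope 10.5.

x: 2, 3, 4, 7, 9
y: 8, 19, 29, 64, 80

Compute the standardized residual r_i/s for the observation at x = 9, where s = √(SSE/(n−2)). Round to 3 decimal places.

x=2: ŷ = -12.5 + 10.5·2 = 8.5; r = 8 − 8.5 = -0.5
x=3: ŷ = -12.5 + 10.5·3 = 19; r = 19 − 19 = 0
x=4: ŷ = -12.5 + 10.5·4 = 29.5; r = 29 − 29.5 = -0.5
x=7: ŷ = -12.5 + 10.5·7 = 61; r = 64 − 61 = 3
x=9: ŷ = -12.5 + 10.5·9 = 82; r = 80 − 82 = -2
SSE = 0.25 + 0 + 0.25 + 9 + 4 = 13.5
s = √(13.5/3) = 2.12132
r/s = -2 / 2.12132 = -0.943

-0.943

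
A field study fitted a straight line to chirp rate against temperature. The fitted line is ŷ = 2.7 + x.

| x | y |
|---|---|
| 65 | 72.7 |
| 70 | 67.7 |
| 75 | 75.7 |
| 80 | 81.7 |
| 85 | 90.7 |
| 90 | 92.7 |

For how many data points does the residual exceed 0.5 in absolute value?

5

x=65: ŷ = 2.7 + 65 = 67.7; r = 72.7 − 67.7 = 5
x=70: ŷ = 2.7 + 70 = 72.7; r = 67.7 − 72.7 = -5
x=75: ŷ = 2.7 + 75 = 77.7; r = 75.7 − 77.7 = -2
x=80: ŷ = 2.7 + 80 = 82.7; r = 81.7 − 82.7 = -1
x=85: ŷ = 2.7 + 85 = 87.7; r = 90.7 − 87.7 = 3
x=90: ŷ = 2.7 + 90 = 92.7; r = 92.7 − 92.7 = 0
|r| > 0.5: x=65 (|r|=5), x=70 (|r|=5), x=75 (|r|=2), x=80 (|r|=1), x=85 (|r|=3) → 5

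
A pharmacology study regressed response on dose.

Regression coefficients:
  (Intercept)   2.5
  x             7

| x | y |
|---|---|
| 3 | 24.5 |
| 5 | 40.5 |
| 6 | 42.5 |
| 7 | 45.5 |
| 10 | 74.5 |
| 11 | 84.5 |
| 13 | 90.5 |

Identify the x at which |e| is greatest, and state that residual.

x = 7, e = -6

x=3: ŷ = 2.5 + 7·3 = 23.5; e = 24.5 − 23.5 = 1
x=5: ŷ = 2.5 + 7·5 = 37.5; e = 40.5 − 37.5 = 3
x=6: ŷ = 2.5 + 7·6 = 44.5; e = 42.5 − 44.5 = -2
x=7: ŷ = 2.5 + 7·7 = 51.5; e = 45.5 − 51.5 = -6
x=10: ŷ = 2.5 + 7·10 = 72.5; e = 74.5 − 72.5 = 2
x=11: ŷ = 2.5 + 7·11 = 79.5; e = 84.5 − 79.5 = 5
x=13: ŷ = 2.5 + 7·13 = 93.5; e = 90.5 − 93.5 = -3
Largest |e| is 6 at x = 7, residual -6.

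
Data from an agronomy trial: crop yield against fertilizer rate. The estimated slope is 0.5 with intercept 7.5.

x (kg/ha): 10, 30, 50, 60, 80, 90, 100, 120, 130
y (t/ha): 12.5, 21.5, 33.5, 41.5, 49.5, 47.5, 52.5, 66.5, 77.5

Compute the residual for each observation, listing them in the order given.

0, -1, 1, 4, 2, -5, -5, -1, 5

x=10: ŷ = 7.5 + 0.5·10 = 12.5; e = 12.5 − 12.5 = 0
x=30: ŷ = 7.5 + 0.5·30 = 22.5; e = 21.5 − 22.5 = -1
x=50: ŷ = 7.5 + 0.5·50 = 32.5; e = 33.5 − 32.5 = 1
x=60: ŷ = 7.5 + 0.5·60 = 37.5; e = 41.5 − 37.5 = 4
x=80: ŷ = 7.5 + 0.5·80 = 47.5; e = 49.5 − 47.5 = 2
x=90: ŷ = 7.5 + 0.5·90 = 52.5; e = 47.5 − 52.5 = -5
x=100: ŷ = 7.5 + 0.5·100 = 57.5; e = 52.5 − 57.5 = -5
x=120: ŷ = 7.5 + 0.5·120 = 67.5; e = 66.5 − 67.5 = -1
x=130: ŷ = 7.5 + 0.5·130 = 72.5; e = 77.5 − 72.5 = 5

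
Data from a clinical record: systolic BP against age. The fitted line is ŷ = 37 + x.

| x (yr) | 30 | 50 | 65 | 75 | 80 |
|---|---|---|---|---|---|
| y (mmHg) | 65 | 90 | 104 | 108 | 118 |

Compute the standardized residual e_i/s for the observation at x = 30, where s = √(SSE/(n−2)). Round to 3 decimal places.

-0.594

x=30: ŷ = 37 + 30 = 67; e = 65 − 67 = -2
x=50: ŷ = 37 + 50 = 87; e = 90 − 87 = 3
x=65: ŷ = 37 + 65 = 102; e = 104 − 102 = 2
x=75: ŷ = 37 + 75 = 112; e = 108 − 112 = -4
x=80: ŷ = 37 + 80 = 117; e = 118 − 117 = 1
SSE = 4 + 9 + 4 + 16 + 1 = 34
s = √(34/3) = 3.3665
e/s = -2 / 3.3665 = -0.594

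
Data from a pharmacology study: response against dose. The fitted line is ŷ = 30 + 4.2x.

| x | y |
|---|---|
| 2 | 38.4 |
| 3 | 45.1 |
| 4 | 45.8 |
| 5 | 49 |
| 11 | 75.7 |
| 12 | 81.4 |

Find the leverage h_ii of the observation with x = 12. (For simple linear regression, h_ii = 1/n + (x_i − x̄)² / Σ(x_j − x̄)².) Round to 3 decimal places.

x̄ = (2 + 3 + 4 + 5 + 11 + 12)/6 = 6.16667
Σ(x − x̄)² = 17.3611 + 10.0278 + 4.69444 + 1.36111 + 23.3611 + 34.0278 = 90.8333
h = 1/6 + (5.83333)²/90.8333 = 0.166667 + 0.374618 = 0.541

h = 0.541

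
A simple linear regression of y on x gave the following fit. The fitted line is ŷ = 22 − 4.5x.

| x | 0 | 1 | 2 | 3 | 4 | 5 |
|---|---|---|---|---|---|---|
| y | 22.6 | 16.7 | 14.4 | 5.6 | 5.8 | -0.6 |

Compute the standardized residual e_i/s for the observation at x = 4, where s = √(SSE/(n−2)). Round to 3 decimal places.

x=0: ŷ = 22 − 4.5·0 = 22; e = 22.6 − 22 = 0.6
x=1: ŷ = 22 − 4.5·1 = 17.5; e = 16.7 − 17.5 = -0.8
x=2: ŷ = 22 − 4.5·2 = 13; e = 14.4 − 13 = 1.4
x=3: ŷ = 22 − 4.5·3 = 8.5; e = 5.6 − 8.5 = -2.9
x=4: ŷ = 22 − 4.5·4 = 4; e = 5.8 − 4 = 1.8
x=5: ŷ = 22 − 4.5·5 = -0.5; e = -0.6 − (-0.5) = -0.1
SSE = 0.36 + 0.64 + 1.96 + 8.41 + 3.24 + 0.01 = 14.62
s = √(14.62/4) = 1.91181
e/s = 1.8 / 1.91181 = 0.942

0.942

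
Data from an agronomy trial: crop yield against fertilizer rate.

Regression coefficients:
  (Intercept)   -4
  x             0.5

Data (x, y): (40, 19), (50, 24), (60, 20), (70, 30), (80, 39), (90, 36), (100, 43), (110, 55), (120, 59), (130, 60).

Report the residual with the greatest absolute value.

x=40: ŷ = -4 + 0.5·40 = 16; r = 19 − 16 = 3
x=50: ŷ = -4 + 0.5·50 = 21; r = 24 − 21 = 3
x=60: ŷ = -4 + 0.5·60 = 26; r = 20 − 26 = -6
x=70: ŷ = -4 + 0.5·70 = 31; r = 30 − 31 = -1
x=80: ŷ = -4 + 0.5·80 = 36; r = 39 − 36 = 3
x=90: ŷ = -4 + 0.5·90 = 41; r = 36 − 41 = -5
x=100: ŷ = -4 + 0.5·100 = 46; r = 43 − 46 = -3
x=110: ŷ = -4 + 0.5·110 = 51; r = 55 − 51 = 4
x=120: ŷ = -4 + 0.5·120 = 56; r = 59 − 56 = 3
x=130: ŷ = -4 + 0.5·130 = 61; r = 60 − 61 = -1
Largest |r| is 6 at x = 60, residual -6.

r = -6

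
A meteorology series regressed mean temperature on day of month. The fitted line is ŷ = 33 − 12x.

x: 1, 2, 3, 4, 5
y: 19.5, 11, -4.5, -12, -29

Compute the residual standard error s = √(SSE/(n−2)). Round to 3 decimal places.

x=1: ŷ = 33 − 12·1 = 21; r = 19.5 − 21 = -1.5
x=2: ŷ = 33 − 12·2 = 9; r = 11 − 9 = 2
x=3: ŷ = 33 − 12·3 = -3; r = -4.5 − (-3) = -1.5
x=4: ŷ = 33 − 12·4 = -15; r = -12 − (-15) = 3
x=5: ŷ = 33 − 12·5 = -27; r = -29 − (-27) = -2
SSE = 2.25 + 4 + 2.25 + 9 + 4 = 21.5
s = √(21.5/3) = √7.16667 ≈ 2.677

s = 2.677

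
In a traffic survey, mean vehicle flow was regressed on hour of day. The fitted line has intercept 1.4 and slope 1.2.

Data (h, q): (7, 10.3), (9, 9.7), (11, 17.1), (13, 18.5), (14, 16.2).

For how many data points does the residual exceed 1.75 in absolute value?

h=7: q̂ = 1.4 + 1.2·7 = 9.8; r = 10.3 − 9.8 = 0.5
h=9: q̂ = 1.4 + 1.2·9 = 12.2; r = 9.7 − 12.2 = -2.5
h=11: q̂ = 1.4 + 1.2·11 = 14.6; r = 17.1 − 14.6 = 2.5
h=13: q̂ = 1.4 + 1.2·13 = 17; r = 18.5 − 17 = 1.5
h=14: q̂ = 1.4 + 1.2·14 = 18.2; r = 16.2 − 18.2 = -2
|r| > 1.75: h=9 (|r|=2.5), h=11 (|r|=2.5), h=14 (|r|=2) → 3

3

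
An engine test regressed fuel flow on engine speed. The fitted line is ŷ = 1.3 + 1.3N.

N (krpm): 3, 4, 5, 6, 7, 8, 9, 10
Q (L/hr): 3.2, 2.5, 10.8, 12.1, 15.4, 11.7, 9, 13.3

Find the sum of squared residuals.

N=3: ŷ = 1.3 + 1.3·3 = 5.2; e = 3.2 − 5.2 = -2
N=4: ŷ = 1.3 + 1.3·4 = 6.5; e = 2.5 − 6.5 = -4
N=5: ŷ = 1.3 + 1.3·5 = 7.8; e = 10.8 − 7.8 = 3
N=6: ŷ = 1.3 + 1.3·6 = 9.1; e = 12.1 − 9.1 = 3
N=7: ŷ = 1.3 + 1.3·7 = 10.4; e = 15.4 − 10.4 = 5
N=8: ŷ = 1.3 + 1.3·8 = 11.7; e = 11.7 − 11.7 = 0
N=9: ŷ = 1.3 + 1.3·9 = 13; e = 9 − 13 = -4
N=10: ŷ = 1.3 + 1.3·10 = 14.3; e = 13.3 − 14.3 = -1
SSE = 4 + 16 + 9 + 9 + 25 + 0 + 16 + 1 = 80

SSE = 80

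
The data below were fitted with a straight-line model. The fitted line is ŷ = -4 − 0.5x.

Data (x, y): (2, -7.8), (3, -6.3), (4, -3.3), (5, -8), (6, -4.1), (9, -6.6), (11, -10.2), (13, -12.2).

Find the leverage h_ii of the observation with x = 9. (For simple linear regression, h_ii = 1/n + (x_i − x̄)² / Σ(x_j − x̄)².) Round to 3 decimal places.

h = 0.176

x̄ = (2 + 3 + 4 + 5 + 6 + 9 + 11 + 13)/8 = 6.625
Σ(x − x̄)² = 21.3906 + 13.1406 + 6.89062 + 2.64062 + 0.390625 + 5.64062 + 19.1406 + 40.6406 = 109.875
h = 1/8 + (2.375)²/109.875 = 0.125 + 0.0513367 = 0.176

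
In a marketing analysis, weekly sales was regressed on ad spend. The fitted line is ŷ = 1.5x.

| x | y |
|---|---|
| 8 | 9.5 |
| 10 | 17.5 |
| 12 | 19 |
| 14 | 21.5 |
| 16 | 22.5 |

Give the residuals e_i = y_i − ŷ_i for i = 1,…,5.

-2.5, 2.5, 1, 0.5, -1.5

x=8: ŷ = 1.5·8 = 12; e = 9.5 − 12 = -2.5
x=10: ŷ = 1.5·10 = 15; e = 17.5 − 15 = 2.5
x=12: ŷ = 1.5·12 = 18; e = 19 − 18 = 1
x=14: ŷ = 1.5·14 = 21; e = 21.5 − 21 = 0.5
x=16: ŷ = 1.5·16 = 24; e = 22.5 − 24 = -1.5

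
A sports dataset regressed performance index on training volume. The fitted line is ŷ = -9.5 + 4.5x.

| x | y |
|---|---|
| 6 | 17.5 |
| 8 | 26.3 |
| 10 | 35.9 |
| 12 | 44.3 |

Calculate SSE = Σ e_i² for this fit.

x=6: ŷ = -9.5 + 4.5·6 = 17.5; e = 17.5 − 17.5 = 0
x=8: ŷ = -9.5 + 4.5·8 = 26.5; e = 26.3 − 26.5 = -0.2
x=10: ŷ = -9.5 + 4.5·10 = 35.5; e = 35.9 − 35.5 = 0.4
x=12: ŷ = -9.5 + 4.5·12 = 44.5; e = 44.3 − 44.5 = -0.2
SSE = 0 + 0.04 + 0.16 + 0.04 = 0.24

SSE = 0.24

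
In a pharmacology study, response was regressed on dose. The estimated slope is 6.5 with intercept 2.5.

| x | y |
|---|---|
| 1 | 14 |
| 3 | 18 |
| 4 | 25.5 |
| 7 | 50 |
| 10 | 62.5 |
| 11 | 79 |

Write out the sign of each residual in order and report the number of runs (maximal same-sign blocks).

x=1: ŷ = 2.5 + 6.5·1 = 9; e = 14 − 9 = 5
x=3: ŷ = 2.5 + 6.5·3 = 22; e = 18 − 22 = -4
x=4: ŷ = 2.5 + 6.5·4 = 28.5; e = 25.5 − 28.5 = -3
x=7: ŷ = 2.5 + 6.5·7 = 48; e = 50 − 48 = 2
x=10: ŷ = 2.5 + 6.5·10 = 67.5; e = 62.5 − 67.5 = -5
x=11: ŷ = 2.5 + 6.5·11 = 74; e = 79 − 74 = 5
Signs: + − − + − +
Runs: +×1, −×2, +×1, −×1, +×1 → 5

5 runs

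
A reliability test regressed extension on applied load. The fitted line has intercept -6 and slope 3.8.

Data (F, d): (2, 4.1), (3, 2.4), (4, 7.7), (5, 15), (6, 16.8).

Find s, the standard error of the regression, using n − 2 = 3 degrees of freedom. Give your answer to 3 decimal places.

F=2: ŷ = -6 + 3.8·2 = 1.6; r = 4.1 − 1.6 = 2.5
F=3: ŷ = -6 + 3.8·3 = 5.4; r = 2.4 − 5.4 = -3
F=4: ŷ = -6 + 3.8·4 = 9.2; r = 7.7 − 9.2 = -1.5
F=5: ŷ = -6 + 3.8·5 = 13; r = 15 − 13 = 2
F=6: ŷ = -6 + 3.8·6 = 16.8; r = 16.8 − 16.8 = 0
SSE = 6.25 + 9 + 2.25 + 4 + 0 = 21.5
s = √(21.5/3) = √7.16667 ≈ 2.677

s = 2.677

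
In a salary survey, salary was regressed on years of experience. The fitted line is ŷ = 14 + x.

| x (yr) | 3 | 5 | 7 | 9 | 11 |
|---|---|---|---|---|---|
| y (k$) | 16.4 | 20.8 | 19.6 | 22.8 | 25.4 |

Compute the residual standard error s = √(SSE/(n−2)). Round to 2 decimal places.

s = 1.39

x=3: ŷ = 14 + 3 = 17; e = 16.4 − 17 = -0.6
x=5: ŷ = 14 + 5 = 19; e = 20.8 − 19 = 1.8
x=7: ŷ = 14 + 7 = 21; e = 19.6 − 21 = -1.4
x=9: ŷ = 14 + 9 = 23; e = 22.8 − 23 = -0.2
x=11: ŷ = 14 + 11 = 25; e = 25.4 − 25 = 0.4
SSE = 0.36 + 3.24 + 1.96 + 0.04 + 0.16 = 5.76
s = √(5.76/3) = √1.92 ≈ 1.39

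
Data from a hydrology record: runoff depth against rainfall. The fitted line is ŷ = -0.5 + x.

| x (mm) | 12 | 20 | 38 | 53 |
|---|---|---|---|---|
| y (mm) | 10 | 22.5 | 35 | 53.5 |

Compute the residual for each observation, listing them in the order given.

x=12: ŷ = -0.5 + 12 = 11.5; r = 10 − 11.5 = -1.5
x=20: ŷ = -0.5 + 20 = 19.5; r = 22.5 − 19.5 = 3
x=38: ŷ = -0.5 + 38 = 37.5; r = 35 − 37.5 = -2.5
x=53: ŷ = -0.5 + 53 = 52.5; r = 53.5 − 52.5 = 1

-1.5, 3, -2.5, 1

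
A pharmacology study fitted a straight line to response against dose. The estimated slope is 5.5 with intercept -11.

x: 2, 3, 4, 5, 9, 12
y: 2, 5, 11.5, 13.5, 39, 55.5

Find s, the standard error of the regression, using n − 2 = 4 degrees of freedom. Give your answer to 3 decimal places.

x=2: ŷ = -11 + 5.5·2 = 0; r = 2 − 0 = 2
x=3: ŷ = -11 + 5.5·3 = 5.5; r = 5 − 5.5 = -0.5
x=4: ŷ = -11 + 5.5·4 = 11; r = 11.5 − 11 = 0.5
x=5: ŷ = -11 + 5.5·5 = 16.5; r = 13.5 − 16.5 = -3
x=9: ŷ = -11 + 5.5·9 = 38.5; r = 39 − 38.5 = 0.5
x=12: ŷ = -11 + 5.5·12 = 55; r = 55.5 − 55 = 0.5
SSE = 4 + 0.25 + 0.25 + 9 + 0.25 + 0.25 = 14
s = √(14/4) = √3.5 ≈ 1.871

s = 1.871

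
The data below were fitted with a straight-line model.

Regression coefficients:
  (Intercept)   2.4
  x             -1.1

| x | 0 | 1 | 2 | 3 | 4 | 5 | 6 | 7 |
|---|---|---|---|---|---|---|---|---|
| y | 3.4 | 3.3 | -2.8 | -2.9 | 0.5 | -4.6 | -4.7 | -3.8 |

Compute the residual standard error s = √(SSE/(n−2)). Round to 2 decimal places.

s = 2.20

x=0: ŷ = 2.4 − 1.1·0 = 2.4; r = 3.4 − 2.4 = 1
x=1: ŷ = 2.4 − 1.1·1 = 1.3; r = 3.3 − 1.3 = 2
x=2: ŷ = 2.4 − 1.1·2 = 0.2; r = -2.8 − 0.2 = -3
x=3: ŷ = 2.4 − 1.1·3 = -0.9; r = -2.9 − (-0.9) = -2
x=4: ŷ = 2.4 − 1.1·4 = -2; r = 0.5 − (-2) = 2.5
x=5: ŷ = 2.4 − 1.1·5 = -3.1; r = -4.6 − (-3.1) = -1.5
x=6: ŷ = 2.4 − 1.1·6 = -4.2; r = -4.7 − (-4.2) = -0.5
x=7: ŷ = 2.4 − 1.1·7 = -5.3; r = -3.8 − (-5.3) = 1.5
SSE = 1 + 4 + 9 + 4 + 6.25 + 2.25 + 0.25 + 2.25 = 29
s = √(29/6) = √4.83333 ≈ 2.20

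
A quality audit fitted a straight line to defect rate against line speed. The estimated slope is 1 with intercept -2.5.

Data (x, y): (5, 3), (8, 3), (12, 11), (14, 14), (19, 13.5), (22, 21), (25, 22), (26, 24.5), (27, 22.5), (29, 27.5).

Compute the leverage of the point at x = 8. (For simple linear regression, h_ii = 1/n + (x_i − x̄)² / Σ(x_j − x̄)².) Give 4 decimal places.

h = 0.2767

x̄ = (5 + 8 + 12 + 14 + 19 + 22 + 25 + 26 + 27 + 29)/10 = 18.7
Σ(x − x̄)² = 187.69 + 114.49 + 44.89 + 22.09 + 0.09 + 10.89 + 39.69 + 53.29 + 68.89 + 106.09 = 648.1
h = 1/10 + (-10.7)²/648.1 = 0.1 + 0.176655 = 0.2767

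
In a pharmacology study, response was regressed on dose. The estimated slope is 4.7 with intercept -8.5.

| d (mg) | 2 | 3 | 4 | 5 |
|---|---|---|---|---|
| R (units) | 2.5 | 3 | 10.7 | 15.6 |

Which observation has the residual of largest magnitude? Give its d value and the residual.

d=2: R̂ = -8.5 + 4.7·2 = 0.9; e = 2.5 − 0.9 = 1.6
d=3: R̂ = -8.5 + 4.7·3 = 5.6; e = 3 − 5.6 = -2.6
d=4: R̂ = -8.5 + 4.7·4 = 10.3; e = 10.7 − 10.3 = 0.4
d=5: R̂ = -8.5 + 4.7·5 = 15; e = 15.6 − 15 = 0.6
Largest |e| is 2.6 at d = 3, residual -2.6.

d = 3, e = -2.6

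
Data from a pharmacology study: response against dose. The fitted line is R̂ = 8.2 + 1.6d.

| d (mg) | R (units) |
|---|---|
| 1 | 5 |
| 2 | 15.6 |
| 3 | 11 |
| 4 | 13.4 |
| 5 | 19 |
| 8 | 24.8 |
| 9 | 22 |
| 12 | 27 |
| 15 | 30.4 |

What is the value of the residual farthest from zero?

e = -4.8

d=1: R̂ = 8.2 + 1.6·1 = 9.8; e = 5 − 9.8 = -4.8
d=2: R̂ = 8.2 + 1.6·2 = 11.4; e = 15.6 − 11.4 = 4.2
d=3: R̂ = 8.2 + 1.6·3 = 13; e = 11 − 13 = -2
d=4: R̂ = 8.2 + 1.6·4 = 14.6; e = 13.4 − 14.6 = -1.2
d=5: R̂ = 8.2 + 1.6·5 = 16.2; e = 19 − 16.2 = 2.8
d=8: R̂ = 8.2 + 1.6·8 = 21; e = 24.8 − 21 = 3.8
d=9: R̂ = 8.2 + 1.6·9 = 22.6; e = 22 − 22.6 = -0.6
d=12: R̂ = 8.2 + 1.6·12 = 27.4; e = 27 − 27.4 = -0.4
d=15: R̂ = 8.2 + 1.6·15 = 32.2; e = 30.4 − 32.2 = -1.8
Largest |e| is 4.8 at d = 1, residual -4.8.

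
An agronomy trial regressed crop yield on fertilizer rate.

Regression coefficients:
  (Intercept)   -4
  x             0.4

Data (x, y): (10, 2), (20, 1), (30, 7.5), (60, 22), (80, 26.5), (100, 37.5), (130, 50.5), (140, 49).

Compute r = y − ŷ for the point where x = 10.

r = 2

ŷ = -4 + 0.4·10 = 0
r = 2 − 0 = 2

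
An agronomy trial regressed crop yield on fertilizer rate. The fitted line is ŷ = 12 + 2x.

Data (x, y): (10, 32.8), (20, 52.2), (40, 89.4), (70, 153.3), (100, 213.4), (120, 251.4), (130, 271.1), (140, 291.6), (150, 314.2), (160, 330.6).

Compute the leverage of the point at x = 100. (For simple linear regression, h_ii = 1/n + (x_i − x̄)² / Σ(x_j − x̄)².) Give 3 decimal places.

h = 0.101

x̄ = (10 + 20 + 40 + 70 + 100 + 120 + 130 + 140 + 150 + 160)/10 = 94
Σ(x − x̄)² = 7056 + 5476 + 2916 + 576 + 36 + 676 + 1296 + 2116 + 3136 + 4356 = 27640
h = 1/10 + (6)²/27640 = 0.1 + 0.00130246 = 0.101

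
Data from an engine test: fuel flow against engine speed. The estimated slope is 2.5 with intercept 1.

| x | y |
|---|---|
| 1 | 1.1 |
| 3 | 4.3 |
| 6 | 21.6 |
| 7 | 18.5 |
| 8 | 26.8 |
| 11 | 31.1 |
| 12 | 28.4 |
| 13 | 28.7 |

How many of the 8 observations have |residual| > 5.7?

1

x=1: ŷ = 1 + 2.5·1 = 3.5; r = 1.1 − 3.5 = -2.4
x=3: ŷ = 1 + 2.5·3 = 8.5; r = 4.3 − 8.5 = -4.2
x=6: ŷ = 1 + 2.5·6 = 16; r = 21.6 − 16 = 5.6
x=7: ŷ = 1 + 2.5·7 = 18.5; r = 18.5 − 18.5 = 0
x=8: ŷ = 1 + 2.5·8 = 21; r = 26.8 − 21 = 5.8
x=11: ŷ = 1 + 2.5·11 = 28.5; r = 31.1 − 28.5 = 2.6
x=12: ŷ = 1 + 2.5·12 = 31; r = 28.4 − 31 = -2.6
x=13: ŷ = 1 + 2.5·13 = 33.5; r = 28.7 − 33.5 = -4.8
|r| > 5.7: x=8 (|r|=5.8) → 1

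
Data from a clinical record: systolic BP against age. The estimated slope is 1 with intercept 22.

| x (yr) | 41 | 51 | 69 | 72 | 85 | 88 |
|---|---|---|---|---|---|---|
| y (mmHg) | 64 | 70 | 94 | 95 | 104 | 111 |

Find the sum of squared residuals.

SSE = 30

x=41: ŷ = 22 + 41 = 63; r = 64 − 63 = 1
x=51: ŷ = 22 + 51 = 73; r = 70 − 73 = -3
x=69: ŷ = 22 + 69 = 91; r = 94 − 91 = 3
x=72: ŷ = 22 + 72 = 94; r = 95 − 94 = 1
x=85: ŷ = 22 + 85 = 107; r = 104 − 107 = -3
x=88: ŷ = 22 + 88 = 110; r = 111 − 110 = 1
SSE = 1 + 9 + 9 + 1 + 9 + 1 = 30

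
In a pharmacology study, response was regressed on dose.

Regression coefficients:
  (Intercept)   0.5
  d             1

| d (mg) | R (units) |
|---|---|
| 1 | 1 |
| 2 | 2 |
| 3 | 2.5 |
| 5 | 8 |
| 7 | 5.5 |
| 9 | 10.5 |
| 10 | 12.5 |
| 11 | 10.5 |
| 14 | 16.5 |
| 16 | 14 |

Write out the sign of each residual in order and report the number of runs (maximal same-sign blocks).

7 runs

d=1: R̂ = 0.5 + 1 = 1.5; e = 1 − 1.5 = -0.5
d=2: R̂ = 0.5 + 2 = 2.5; e = 2 − 2.5 = -0.5
d=3: R̂ = 0.5 + 3 = 3.5; e = 2.5 − 3.5 = -1
d=5: R̂ = 0.5 + 5 = 5.5; e = 8 − 5.5 = 2.5
d=7: R̂ = 0.5 + 7 = 7.5; e = 5.5 − 7.5 = -2
d=9: R̂ = 0.5 + 9 = 9.5; e = 10.5 − 9.5 = 1
d=10: R̂ = 0.5 + 10 = 10.5; e = 12.5 − 10.5 = 2
d=11: R̂ = 0.5 + 11 = 11.5; e = 10.5 − 11.5 = -1
d=14: R̂ = 0.5 + 14 = 14.5; e = 16.5 − 14.5 = 2
d=16: R̂ = 0.5 + 16 = 16.5; e = 14 − 16.5 = -2.5
Signs: − − − + − + + − + −
Runs: −×3, +×1, −×1, +×2, −×1, +×1, −×1 → 7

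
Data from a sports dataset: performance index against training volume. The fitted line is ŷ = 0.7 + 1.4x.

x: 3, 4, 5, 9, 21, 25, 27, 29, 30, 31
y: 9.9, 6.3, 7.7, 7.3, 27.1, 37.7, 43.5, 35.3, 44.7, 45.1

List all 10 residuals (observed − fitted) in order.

x=3: ŷ = 0.7 + 1.4·3 = 4.9; e = 9.9 − 4.9 = 5
x=4: ŷ = 0.7 + 1.4·4 = 6.3; e = 6.3 − 6.3 = 0
x=5: ŷ = 0.7 + 1.4·5 = 7.7; e = 7.7 − 7.7 = 0
x=9: ŷ = 0.7 + 1.4·9 = 13.3; e = 7.3 − 13.3 = -6
x=21: ŷ = 0.7 + 1.4·21 = 30.1; e = 27.1 − 30.1 = -3
x=25: ŷ = 0.7 + 1.4·25 = 35.7; e = 37.7 − 35.7 = 2
x=27: ŷ = 0.7 + 1.4·27 = 38.5; e = 43.5 − 38.5 = 5
x=29: ŷ = 0.7 + 1.4·29 = 41.3; e = 35.3 − 41.3 = -6
x=30: ŷ = 0.7 + 1.4·30 = 42.7; e = 44.7 − 42.7 = 2
x=31: ŷ = 0.7 + 1.4·31 = 44.1; e = 45.1 − 44.1 = 1

5, 0, 0, -6, -3, 2, 5, -6, 2, 1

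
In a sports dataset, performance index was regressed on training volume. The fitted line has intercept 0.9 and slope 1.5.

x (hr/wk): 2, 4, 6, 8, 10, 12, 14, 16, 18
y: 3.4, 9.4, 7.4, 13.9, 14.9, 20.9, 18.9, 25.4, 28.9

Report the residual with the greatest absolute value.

e = -3

x=2: ŷ = 0.9 + 1.5·2 = 3.9; e = 3.4 − 3.9 = -0.5
x=4: ŷ = 0.9 + 1.5·4 = 6.9; e = 9.4 − 6.9 = 2.5
x=6: ŷ = 0.9 + 1.5·6 = 9.9; e = 7.4 − 9.9 = -2.5
x=8: ŷ = 0.9 + 1.5·8 = 12.9; e = 13.9 − 12.9 = 1
x=10: ŷ = 0.9 + 1.5·10 = 15.9; e = 14.9 − 15.9 = -1
x=12: ŷ = 0.9 + 1.5·12 = 18.9; e = 20.9 − 18.9 = 2
x=14: ŷ = 0.9 + 1.5·14 = 21.9; e = 18.9 − 21.9 = -3
x=16: ŷ = 0.9 + 1.5·16 = 24.9; e = 25.4 − 24.9 = 0.5
x=18: ŷ = 0.9 + 1.5·18 = 27.9; e = 28.9 − 27.9 = 1
Largest |e| is 3 at x = 14, residual -3.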